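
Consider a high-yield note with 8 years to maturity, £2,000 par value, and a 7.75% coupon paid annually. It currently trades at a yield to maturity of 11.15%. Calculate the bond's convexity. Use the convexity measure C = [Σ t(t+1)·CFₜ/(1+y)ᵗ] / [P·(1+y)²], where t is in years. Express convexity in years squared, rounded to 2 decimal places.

39.86

With y = 0.1115:
  t   CF        PV=CF/(1+0.1115)^t    t·PV        t(t+1)·PV
  1       155.00       139.4512       139.4512         278.9024
  2       155.00       125.4622       250.9243         752.7730
  3       155.00       112.8764       338.6293       1,354.5173
  4       155.00       101.5533       406.2130       2,031.0650
  5       155.00        91.3659       456.8297       2,740.9784
  6       155.00        82.2006       493.2035       3,452.4245
  7       155.00        73.9546       517.6825       4,141.4599
  8     2,155.00       925.0635     7,400.5079      66,604.5709
  Σ                  1,651.9277    10,003.4414      81,356.6913
P = 1,651.9277.
Convexity = Σ t(t+1)·PV / [P·(1+y)²] = 81,356.6913 / (1,651.9277 × 1.235432) = 39.86422.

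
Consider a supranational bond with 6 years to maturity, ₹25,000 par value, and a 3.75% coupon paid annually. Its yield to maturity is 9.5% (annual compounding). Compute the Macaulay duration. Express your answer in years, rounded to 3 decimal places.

5.386 years

Periodic yield y = 0.095. Discount each cash flow and weight by its year:
  t   CF        PV=CF/(1+0.095)^t    t·PV
  1       937.50       856.1644       856.1644
  2       937.50       781.8853     1,563.7706
  3       937.50       714.0505     2,142.1515
  4       937.50       652.1009     2,608.4036
  5       937.50       595.5259     2,977.6297
  6    25,937.50    15,046.7740    90,280.6442
  Σ                 18,646.5010   100,428.7639
Price P = Σ PV = 18,646.5010.
Macaulay duration = Σ(t·PV) / P = 100,428.7639 / 18,646.5010 = 5.38593 years.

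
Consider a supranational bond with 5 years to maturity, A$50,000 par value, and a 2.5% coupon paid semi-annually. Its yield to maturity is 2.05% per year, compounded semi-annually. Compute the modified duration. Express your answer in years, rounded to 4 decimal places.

Periodic yield y = 0.01025. First find Macaulay duration:
  t   CF        PV=CF/(1+0.01025)^t    t·PV
  1       625.00       618.6587       618.6587
  2       625.00       612.3818     1,224.7637
  3       625.00       606.1686     1,818.5058
  4       625.00       600.0184     2,400.0737
  5       625.00       593.9306     2,969.6531
  6       625.00       587.9046     3,527.4276
  7       625.00       581.9397     4,073.5781
  8       625.00       576.0354     4,608.2829
  9       625.00       570.1909     5,131.7181
  10   50,625.00    45,716.8654   457,168.6540
  Σ                 51,064.0942   483,541.3157
P = 51,064.0942; Macaulay duration = 483,541.3157 / 51,064.0942 = 9.46930 half-year periods = 4.73465 years.
Modified duration = D_Mac / (1 + y) = 4.73465 / 1.01025 = 4.68661 years.

4.6866 years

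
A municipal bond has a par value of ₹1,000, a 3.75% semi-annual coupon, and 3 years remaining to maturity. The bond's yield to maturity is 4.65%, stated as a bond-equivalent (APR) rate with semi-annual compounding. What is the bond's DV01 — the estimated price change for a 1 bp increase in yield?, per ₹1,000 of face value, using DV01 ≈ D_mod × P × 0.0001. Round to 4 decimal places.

Periodic yield y = 0.02325.
  t   CF        PV=CF/(1+0.02325)^t    t·PV
  1        18.75        18.3240        18.3240
  2        18.75        17.9076        35.8152
  3        18.75        17.5007        52.5022
  4        18.75        17.1031        68.4123
  5        18.75        16.7145        83.5723
  6     1,018.75       887.5179     5,325.1072
  Σ                    975.0677     5,583.7332
P = 975.0677; D_Mac = 5.72651 half-year periods = 2.86325 yrs; D_mod = 2.79820 yrs.
DV01 ≈ 2.79820 × 975.0677 × 0.0001 = 0.272843.

₹0.2728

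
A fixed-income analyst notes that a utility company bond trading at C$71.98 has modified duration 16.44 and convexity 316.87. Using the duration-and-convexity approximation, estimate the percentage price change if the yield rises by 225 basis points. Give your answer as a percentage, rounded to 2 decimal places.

Duration effect: -D_mod·Δy = -16.44 × (+0.0225) = -0.369900
Convexity effect: ½·C·(Δy)² = 0.5 × 316.87 × (0.0225)² = +0.08020771875
ΔP/P ≈ -0.369900 + 0.08020771875 = -0.28969228125
= -28.969228125%.

-28.97%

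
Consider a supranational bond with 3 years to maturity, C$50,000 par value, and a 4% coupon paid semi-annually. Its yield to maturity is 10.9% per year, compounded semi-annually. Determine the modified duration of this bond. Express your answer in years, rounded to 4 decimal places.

2.6927 years

Periodic yield y = 0.0545. First find Macaulay duration:
  t   CF        PV=CF/(1+0.0545)^t    t·PV
  1     1,000.00       948.3167       948.3167
  2     1,000.00       899.3046     1,798.6093
  3     1,000.00       852.8256     2,558.4769
  4     1,000.00       808.7488     3,234.9953
  5     1,000.00       766.9500     3,834.7502
  6    51,000.00    37,092.8900   222,557.3400
  Σ                 41,369.0359   234,932.4885
P = 41,369.0359; Macaulay duration = 234,932.4885 / 41,369.0359 = 5.67895 half-year periods = 2.83947 years.
Modified duration = D_Mac / (1 + y) = 2.83947 / 1.0545 = 2.69272 years.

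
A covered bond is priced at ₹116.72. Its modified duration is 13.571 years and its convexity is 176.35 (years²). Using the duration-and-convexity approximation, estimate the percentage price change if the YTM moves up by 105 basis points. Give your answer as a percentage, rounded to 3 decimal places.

Duration effect: -D_mod·Δy = -13.571 × (+0.0105) = -0.1424955
Convexity effect: ½·C·(Δy)² = 0.5 × 176.35 × (0.0105)² = +0.00972129375
ΔP/P ≈ -0.1424955 + 0.00972129375 = -0.13277420625
= -13.277420625%.

-13.277%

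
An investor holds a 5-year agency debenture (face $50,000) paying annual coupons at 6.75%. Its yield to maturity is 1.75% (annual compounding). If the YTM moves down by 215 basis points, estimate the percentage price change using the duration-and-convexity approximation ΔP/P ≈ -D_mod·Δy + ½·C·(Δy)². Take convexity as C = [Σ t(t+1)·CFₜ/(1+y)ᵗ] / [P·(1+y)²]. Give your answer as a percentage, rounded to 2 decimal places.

+10.03%

With y = 0.0175:
  t   CF        PV=CF/(1+0.0175)^t    t·PV        t(t+1)·PV
  1     3,375.00     3,316.9533     3,316.9533       6,633.9066
  2     3,375.00     3,259.9050     6,519.8100      19,559.4299
  3     3,375.00     3,203.8378     9,611.5135      38,446.0538
  4     3,375.00     3,148.7350    12,594.9398      62,974.6991
  5    53,375.00    48,940.2066   244,701.0331   1,468,206.1985
  Σ                 61,869.6377   276,744.2496   1,595,820.2880
P = 61,869.6377; D_Mac = 4.47302 yrs; D_mod = 4.39609 yrs; C = 24.91366.
Duration effect: -4.39609 × (-0.0215) = +0.094516
Convexity effect: 0.5 × 24.91366 × (-0.0215)² = +0.0057582
ΔP/P ≈ +0.094516 + 0.0057582 = +0.100274 = +10.0274%.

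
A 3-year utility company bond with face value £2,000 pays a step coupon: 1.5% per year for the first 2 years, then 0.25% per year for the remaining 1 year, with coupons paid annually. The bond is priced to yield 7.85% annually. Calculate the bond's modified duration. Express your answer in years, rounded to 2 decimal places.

2.74 years

Periodic yield y = 0.0785. First find Macaulay duration:
  t   CF        PV=CF/(1+0.0785)^t    t·PV
  1        30.00        27.8164        27.8164
  2        30.00        25.7918        51.5835
  3     2,005.00     1,598.2839     4,794.8517
  Σ                  1,651.8921     4,874.2517
P = 1,651.8921; Macaulay duration = 4,874.2517 / 1,651.8921 = 2.95071 years.
Modified duration = D_Mac / (1 + y) = 2.95071 / 1.0785 = 2.73594 years.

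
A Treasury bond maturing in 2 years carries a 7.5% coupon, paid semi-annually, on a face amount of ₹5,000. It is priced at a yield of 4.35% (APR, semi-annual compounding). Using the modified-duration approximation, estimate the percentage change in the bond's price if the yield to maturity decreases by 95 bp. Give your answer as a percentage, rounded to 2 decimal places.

+1.76%

Periodic yield y = 0.02175. Modified duration first:
  t   CF        PV=CF/(1+0.02175)^t    t·PV
  1       187.50       183.5087       183.5087
  2       187.50       179.6023       359.2047
  3       187.50       175.7791       527.3374
  4     5,187.50     4,759.6994    19,038.7975
  Σ                  5,298.5895    20,108.8483
P = 5,298.5895; D_Mac = 3.79513 half-year periods = 1.89757 yrs; D_mod = 1.89757/(1+0.02175) = 1.85717 yrs.
ΔP/P ≈ -D_mod · Δy = -1.85717 × (-0.0095) = +0.017643 = +1.7643%.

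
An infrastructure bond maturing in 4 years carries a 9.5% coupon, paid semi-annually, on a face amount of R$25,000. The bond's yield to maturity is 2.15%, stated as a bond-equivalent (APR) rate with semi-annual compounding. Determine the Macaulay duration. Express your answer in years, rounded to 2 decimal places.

3.50 years

Periodic yield y = 0.01075. Discount each cash flow and weight by its period:
  t   CF        PV=CF/(1+0.01075)^t    t·PV
  1     1,187.50     1,174.8701     1,174.8701
  2     1,187.50     1,162.3746     2,324.7492
  3     1,187.50     1,150.0120     3,450.0360
  4     1,187.50     1,137.7808     4,551.1234
  5     1,187.50     1,125.6798     5,628.3989
  6     1,187.50     1,113.7074     6,682.2446
  7     1,187.50     1,101.8624     7,713.0369
  8    26,187.50    24,040.5301   192,324.2410
  Σ                 32,006.8174   223,848.7002
Price P = Σ PV = 32,006.8174.
Macaulay duration = Σ(t·PV) / P = 223,848.7002 / 32,006.8174 = 6.99378 half-year periods.
In years: 6.99378 / 2 = 3.49689 years.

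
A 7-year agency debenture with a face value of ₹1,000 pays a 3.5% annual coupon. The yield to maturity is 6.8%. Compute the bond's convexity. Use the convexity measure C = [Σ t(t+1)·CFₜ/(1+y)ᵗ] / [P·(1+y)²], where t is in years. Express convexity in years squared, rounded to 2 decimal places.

42.13

With y = 0.068:
  t   CF        PV=CF/(1+0.068)^t    t·PV        t(t+1)·PV
  1        35.00        32.7715        32.7715          65.5431
  2        35.00        30.6850        61.3699         184.1098
  3        35.00        28.7312        86.1937         344.7748
  4        35.00        26.9019       107.6076         538.0381
  5        35.00        25.1890       125.9452         755.6715
  6        35.00        23.5853       141.5115         990.5806
  7     1,035.00       653.0427     4,571.2989      36,570.3914
  Σ                    820.9066     5,126.6985      39,449.1092
P = 820.9066.
Convexity = Σ t(t+1)·PV / [P·(1+y)²] = 39,449.1092 / (820.9066 × 1.140624) = 42.13092.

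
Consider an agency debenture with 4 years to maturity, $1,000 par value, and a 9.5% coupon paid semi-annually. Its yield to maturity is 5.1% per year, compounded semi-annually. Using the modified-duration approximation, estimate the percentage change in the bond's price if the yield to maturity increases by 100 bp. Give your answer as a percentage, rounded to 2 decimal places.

Periodic yield y = 0.0255. Modified duration first:
  t   CF        PV=CF/(1+0.0255)^t    t·PV
  1        47.50        46.3189        46.3189
  2        47.50        45.1671        90.3342
  3        47.50        44.0440       132.1320
  4        47.50        42.9488       171.7952
  5        47.50        41.8808       209.4042
  6        47.50        40.8394       245.0366
  7        47.50        39.8239       278.7674
  8     1,047.50       856.3843     6,851.0747
  Σ                  1,157.4073     8,024.8630
P = 1,157.4073; D_Mac = 6.93348 half-year periods = 3.46674 yrs; D_mod = 3.46674/(1+0.0255) = 3.38054 yrs.
ΔP/P ≈ -D_mod · Δy = -3.38054 × (+0.01) = -0.033805 = -3.3805%.

-3.38%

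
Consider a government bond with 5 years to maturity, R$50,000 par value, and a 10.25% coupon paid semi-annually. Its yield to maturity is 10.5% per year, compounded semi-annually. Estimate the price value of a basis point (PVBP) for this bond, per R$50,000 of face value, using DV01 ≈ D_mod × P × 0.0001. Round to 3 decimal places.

R$18.957

Periodic yield y = 0.0525.
  t   CF        PV=CF/(1+0.0525)^t    t·PV
  1     2,562.50     2,434.6793     2,434.6793
  2     2,562.50     2,313.2345     4,626.4690
  3     2,562.50     2,197.8475     6,593.5426
  4     2,562.50     2,088.2162     8,352.8647
  5     2,562.50     1,984.0534     9,920.2669
  6     2,562.50     1,885.0863    11,310.5181
  7     2,562.50     1,791.0559    12,537.3914
  8     2,562.50     1,701.7158    13,613.7266
  9     2,562.50     1,616.8321    14,551.4893
  10   52,562.50    31,510.4763   315,104.7632
  Σ                 49,523.1975   399,045.7110
P = 49,523.1975; D_Mac = 8.05775 half-year periods = 4.02888 yrs; D_mod = 3.82791 yrs.
DV01 ≈ 3.82791 × 49,523.1975 × 0.0001 = 18.957041.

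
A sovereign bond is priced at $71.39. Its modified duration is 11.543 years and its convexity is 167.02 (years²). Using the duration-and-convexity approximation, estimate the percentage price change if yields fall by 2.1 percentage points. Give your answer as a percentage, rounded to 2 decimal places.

+27.92%

Duration effect: -D_mod·Δy = -11.543 × (-0.021) = +0.242403
Convexity effect: ½·C·(Δy)² = 0.5 × 167.02 × (-0.021)² = +0.03682791
ΔP/P ≈ +0.242403 + 0.03682791 = +0.27923091
= +27.923091%.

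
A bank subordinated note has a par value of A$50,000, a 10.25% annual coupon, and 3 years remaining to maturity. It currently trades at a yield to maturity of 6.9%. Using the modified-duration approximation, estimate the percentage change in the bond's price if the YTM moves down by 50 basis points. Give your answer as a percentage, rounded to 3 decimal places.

Periodic yield y = 0.069. Modified duration first:
  t   CF        PV=CF/(1+0.069)^t    t·PV
  1     5,125.00     4,794.2002     4,794.2002
  2     5,125.00     4,484.7523     8,969.5046
  3    55,125.00    45,124.8204   135,374.4613
  Σ                 54,403.7729   149,138.1661
P = 54,403.7729; D_Mac = 2.74132 yrs; D_mod = 2.74132/(1+0.069) = 2.56438 yrs.
ΔP/P ≈ -D_mod · Δy = -2.56438 × (-0.005) = +0.012822 = +1.2822%.

+1.282%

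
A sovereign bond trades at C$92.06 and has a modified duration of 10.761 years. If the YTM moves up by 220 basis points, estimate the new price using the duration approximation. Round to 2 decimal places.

Duration approximation: ΔP/P ≈ -D_mod · Δy = -10.761 × (+0.022) = -0.236742.
New price ≈ 92.06 × (1 - 0.236742) = 70.26553148.

C$70.27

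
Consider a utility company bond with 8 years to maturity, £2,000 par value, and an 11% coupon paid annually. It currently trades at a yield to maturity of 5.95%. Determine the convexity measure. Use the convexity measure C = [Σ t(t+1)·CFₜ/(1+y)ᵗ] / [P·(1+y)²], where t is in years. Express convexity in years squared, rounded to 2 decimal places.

With y = 0.0595:
  t   CF        PV=CF/(1+0.0595)^t    t·PV        t(t+1)·PV
  1       220.00       207.6451       207.6451         415.2902
  2       220.00       195.9841       391.9681       1,175.9044
  3       220.00       184.9779       554.9336       2,219.7346
  4       220.00       174.5898       698.3592       3,491.7958
  5       220.00       164.7851       823.9254       4,943.5523
  6       220.00       155.5310       933.1859       6,532.3013
  7       220.00       146.7966     1,027.5761       8,220.6088
  8     2,220.00     1,398.1227    11,184.9816     100,664.8342
  Σ                  2,628.4322    15,822.5750     127,664.0214
P = 2,628.4322.
Convexity = Σ t(t+1)·PV / [P·(1+y)²] = 127,664.0214 / (2,628.4322 × 1.122540) = 43.26830.

43.27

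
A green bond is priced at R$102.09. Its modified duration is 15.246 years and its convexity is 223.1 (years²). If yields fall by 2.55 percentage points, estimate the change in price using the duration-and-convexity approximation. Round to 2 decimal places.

Duration effect: -D_mod·Δy = -15.246 × (-0.0255) = +0.388773
Convexity effect: ½·C·(Δy)² = 0.5 × 223.1 × (-0.0255)² = +0.0725353875
ΔP/P ≈ +0.388773 + 0.0725353875 = +0.4613083875
ΔP ≈ 102.09 × (+0.4613083875) = +47.094973279875.

+R$47.09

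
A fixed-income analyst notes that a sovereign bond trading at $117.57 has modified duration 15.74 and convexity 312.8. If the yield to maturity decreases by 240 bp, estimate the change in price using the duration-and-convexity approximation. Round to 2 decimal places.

+$55.00

Duration effect: -D_mod·Δy = -15.74 × (-0.024) = +0.377760
Convexity effect: ½·C·(Δy)² = 0.5 × 312.8 × (-0.024)² = +0.0900864
ΔP/P ≈ +0.377760 + 0.0900864 = +0.4678464
ΔP ≈ 117.57 × (+0.4678464) = +55.004701248.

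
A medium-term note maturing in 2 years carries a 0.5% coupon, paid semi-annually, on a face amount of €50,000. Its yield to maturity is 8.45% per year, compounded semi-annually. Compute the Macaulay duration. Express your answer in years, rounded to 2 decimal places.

Periodic yield y = 0.04225. Discount each cash flow and weight by its period:
  t   CF        PV=CF/(1+0.04225)^t    t·PV
  1       125.00       119.9328       119.9328
  2       125.00       115.0711       230.1422
  3       125.00       110.4064       331.2192
  4    50,125.00    42,478.2650   169,913.0602
  Σ                 42,823.6754   170,594.3544
Price P = Σ PV = 42,823.6754.
Macaulay duration = Σ(t·PV) / P = 170,594.3544 / 42,823.6754 = 3.98365 half-year periods.
In years: 3.98365 / 2 = 1.99182 years.

1.99 years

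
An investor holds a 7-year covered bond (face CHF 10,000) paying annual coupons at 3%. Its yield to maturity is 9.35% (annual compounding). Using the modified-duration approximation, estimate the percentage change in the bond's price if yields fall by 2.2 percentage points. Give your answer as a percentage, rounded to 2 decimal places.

+12.61%

Periodic yield y = 0.0935. Modified duration first:
  t   CF        PV=CF/(1+0.0935)^t    t·PV
  1       300.00       274.3484       274.3484
  2       300.00       250.8902       501.7804
  3       300.00       229.4378       688.3133
  4       300.00       209.8196       839.2785
  5       300.00       191.8789       959.3947
  6       300.00       175.4723     1,052.8337
  7    10,300.00     5,509.4179    38,565.9251
  Σ                  6,841.2651    42,881.8741
P = 6,841.2651; D_Mac = 6.26812 yrs; D_mod = 6.26812/(1+0.0935) = 5.73216 yrs.
ΔP/P ≈ -D_mod · Δy = -5.73216 × (-0.022) = +0.126108 = +12.6108%.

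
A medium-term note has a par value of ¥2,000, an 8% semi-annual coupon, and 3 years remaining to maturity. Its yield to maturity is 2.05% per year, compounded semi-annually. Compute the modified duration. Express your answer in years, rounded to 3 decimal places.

Periodic yield y = 0.01025. First find Macaulay duration:
  t   CF        PV=CF/(1+0.01025)^t    t·PV
  1        80.00        79.1883        79.1883
  2        80.00        78.3849       156.7697
  3        80.00        77.5896       232.7687
  4        80.00        76.8024       307.2094
  5        80.00        76.0231       380.1156
  6     2,080.00     1,956.5465    11,739.2792
  Σ                  2,344.5348    12,895.3310
P = 2,344.5348; Macaulay duration = 12,895.3310 / 2,344.5348 = 5.50017 half-year periods = 2.75008 years.
Modified duration = D_Mac / (1 + y) = 2.75008 / 1.01025 = 2.72218 years.

2.722 years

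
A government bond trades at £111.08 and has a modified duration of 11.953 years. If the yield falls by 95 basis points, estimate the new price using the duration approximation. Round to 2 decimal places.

£123.69

Duration approximation: ΔP/P ≈ -D_mod · Δy = -11.953 × (-0.0095) = +0.1135535.
New price ≈ 111.08 × (1 + 0.1135535) = 123.69352278.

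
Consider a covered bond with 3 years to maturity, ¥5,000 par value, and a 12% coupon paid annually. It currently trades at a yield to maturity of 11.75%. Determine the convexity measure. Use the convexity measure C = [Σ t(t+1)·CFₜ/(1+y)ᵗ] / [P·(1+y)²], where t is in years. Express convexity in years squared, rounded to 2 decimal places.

With y = 0.1175:
  t   CF        PV=CF/(1+0.1175)^t    t·PV        t(t+1)·PV
  1       600.00       536.9128       536.9128       1,073.8255
  2       600.00       480.4588       960.9177       2,882.7530
  3     5,600.00     4,012.7808    12,038.3423      48,153.3690
  Σ                  5,030.1523    13,536.1727      52,109.9476
P = 5,030.1523.
Convexity = Σ t(t+1)·PV / [P·(1+y)²] = 52,109.9476 / (5,030.1523 × 1.248806) = 8.29554.

8.30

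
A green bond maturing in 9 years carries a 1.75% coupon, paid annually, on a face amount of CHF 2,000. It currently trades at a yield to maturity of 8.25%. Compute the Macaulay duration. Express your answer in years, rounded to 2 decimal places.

8.18 years

Periodic yield y = 0.0825. Discount each cash flow and weight by its year:
  t   CF        PV=CF/(1+0.0825)^t    t·PV
  1        35.00        32.3326        32.3326
  2        35.00        29.8684        59.7368
  3        35.00        27.5921        82.7762
  4        35.00        25.4892       101.9569
  5        35.00        23.5466       117.7331
  6        35.00        21.7521       130.5124
  7        35.00        20.0943       140.6600
  8        35.00        18.5629       148.5029
  9     2,035.00       997.0416     8,973.3742
  Σ                  1,196.2797     9,787.5851
Price P = Σ PV = 1,196.2797.
Macaulay duration = Σ(t·PV) / P = 9,787.5851 / 1,196.2797 = 8.18169 years.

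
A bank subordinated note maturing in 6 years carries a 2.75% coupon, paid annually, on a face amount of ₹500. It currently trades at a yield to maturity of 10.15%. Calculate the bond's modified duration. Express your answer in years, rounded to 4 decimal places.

Periodic yield y = 0.1015. First find Macaulay duration:
  t   CF        PV=CF/(1+0.1015)^t    t·PV
  1        13.75        12.4830        12.4830
  2        13.75        11.3327        22.6654
  3        13.75        10.2884        30.8653
  4        13.75         9.3404        37.3615
  5        13.75         8.4797        42.3985
  6       513.75       287.6370     1,725.8223
  Σ                    339.5612     1,871.5960
P = 339.5612; Macaulay duration = 1,871.5960 / 339.5612 = 5.51181 years.
Modified duration = D_Mac / (1 + y) = 5.51181 / 1.1015 = 5.00391 years.

5.0039 years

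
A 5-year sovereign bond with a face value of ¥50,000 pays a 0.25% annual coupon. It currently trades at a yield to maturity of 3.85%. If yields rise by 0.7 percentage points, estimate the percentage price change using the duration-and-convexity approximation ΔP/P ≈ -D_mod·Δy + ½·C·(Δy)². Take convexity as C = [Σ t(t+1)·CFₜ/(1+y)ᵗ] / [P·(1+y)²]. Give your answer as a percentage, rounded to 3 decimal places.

With y = 0.0385:
  t   CF        PV=CF/(1+0.0385)^t    t·PV        t(t+1)·PV
  1       125.00       120.3659       120.3659         240.7318
  2       125.00       115.9036       231.8072         695.4217
  3       125.00       111.6068       334.8203       1,339.2812
  4       125.00       107.4692       429.8768       2,149.3840
  5    50,125.00    41,497.4950   207,487.4750   1,244,924.8500
  Σ                 41,952.8405   208,604.3452   1,249,349.6687
P = 41,952.8405; D_Mac = 4.97235 yrs; D_mod = 4.78801 yrs; C = 27.61275.
Duration effect: -4.78801 × (+0.007) = -0.033516
Convexity effect: 0.5 × 27.61275 × (0.007)² = +0.0006765
ΔP/P ≈ -0.033516 + 0.0006765 = -0.032840 = -3.2840%.

-3.284%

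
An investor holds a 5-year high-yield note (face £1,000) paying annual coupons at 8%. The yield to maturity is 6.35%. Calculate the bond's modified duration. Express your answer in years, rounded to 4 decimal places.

Periodic yield y = 0.0635. First find Macaulay duration:
  t   CF        PV=CF/(1+0.0635)^t    t·PV
  1        80.00        75.2233        75.2233
  2        80.00        70.7318       141.4637
  3        80.00        66.5086       199.5257
  4        80.00        62.5374       250.1497
  5     1,080.00       793.8460     3,969.2302
  Σ                  1,068.8472     4,635.5926
P = 1,068.8472; Macaulay duration = 4,635.5926 / 1,068.8472 = 4.33700 years.
Modified duration = D_Mac / (1 + y) = 4.33700 / 1.0635 = 4.07805 years.

4.0780 years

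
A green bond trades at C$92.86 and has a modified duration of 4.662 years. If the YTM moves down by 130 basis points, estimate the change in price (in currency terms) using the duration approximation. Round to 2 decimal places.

Duration approximation: ΔP/P ≈ -D_mod · Δy = -4.662 × (-0.013) = +0.060606.
ΔP ≈ 92.86 × (+0.060606) = +5.62787316.

+C$5.63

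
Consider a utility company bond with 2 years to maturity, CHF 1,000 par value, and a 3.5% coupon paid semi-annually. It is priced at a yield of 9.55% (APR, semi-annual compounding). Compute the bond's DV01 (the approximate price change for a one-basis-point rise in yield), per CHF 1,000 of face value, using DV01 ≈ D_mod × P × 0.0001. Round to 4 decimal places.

CHF 0.1657

Periodic yield y = 0.04775.
  t   CF        PV=CF/(1+0.04775)^t    t·PV
  1        17.50        16.7025        16.7025
  2        17.50        15.9413        31.8825
  3        17.50        15.2148        45.6443
  4     1,017.50       844.3135     3,377.2541
  Σ                    892.1720     3,471.4833
P = 892.1720; D_Mac = 3.89105 half-year periods = 1.94552 yrs; D_mod = 1.85686 yrs.
DV01 ≈ 1.85686 × 892.1720 × 0.0001 = 0.165664.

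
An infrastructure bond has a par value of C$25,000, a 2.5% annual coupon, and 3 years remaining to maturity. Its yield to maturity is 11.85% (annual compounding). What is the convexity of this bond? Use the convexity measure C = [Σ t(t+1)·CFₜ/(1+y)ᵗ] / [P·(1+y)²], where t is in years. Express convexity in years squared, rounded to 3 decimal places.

9.238

With y = 0.1185:
  t   CF        PV=CF/(1+0.1185)^t    t·PV        t(t+1)·PV
  1       625.00       558.7841       558.7841       1,117.5682
  2       625.00       499.5834       999.1669       2,997.5007
  3    25,625.00    18,312.8488    54,938.5463     219,754.1851
  Σ                 19,371.2163    56,496.4973     223,869.2540
P = 19,371.2163.
Convexity = Σ t(t+1)·PV / [P·(1+y)²] = 223,869.2540 / (19,371.2163 × 1.251042) = 9.23774.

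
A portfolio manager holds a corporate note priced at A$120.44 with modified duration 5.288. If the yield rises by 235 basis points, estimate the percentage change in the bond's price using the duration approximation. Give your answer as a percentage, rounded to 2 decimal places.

Duration approximation: ΔP/P ≈ -D_mod · Δy = -5.288 × (+0.0235) = -0.124268.
As a percentage: -12.4268%.

-12.43%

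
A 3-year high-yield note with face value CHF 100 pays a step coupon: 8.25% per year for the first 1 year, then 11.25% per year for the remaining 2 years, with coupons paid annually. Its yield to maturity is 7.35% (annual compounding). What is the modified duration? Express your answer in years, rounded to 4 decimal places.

2.5766 years

Periodic yield y = 0.0735. First find Macaulay duration:
  t   CF        PV=CF/(1+0.0735)^t    t·PV
  1         8.25         7.6851         7.6851
  2        11.25         9.7622        19.5244
  3       111.25        89.9278       269.7833
  Σ                    107.3751       296.9929
P = 107.3751; Macaulay duration = 296.9929 / 107.3751 = 2.76594 years.
Modified duration = D_Mac / (1 + y) = 2.76594 / 1.0735 = 2.57656 years.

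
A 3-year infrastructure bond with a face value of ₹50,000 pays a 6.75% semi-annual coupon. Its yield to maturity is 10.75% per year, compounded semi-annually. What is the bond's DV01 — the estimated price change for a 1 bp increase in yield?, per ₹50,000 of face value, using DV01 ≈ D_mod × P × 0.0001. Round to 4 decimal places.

Periodic yield y = 0.05375.
  t   CF        PV=CF/(1+0.05375)^t    t·PV
  1     1,687.50     1,601.4235     1,601.4235
  2     1,687.50     1,519.7376     3,039.4752
  3     1,687.50     1,442.2184     4,326.6551
  4     1,687.50     1,368.6532     5,474.6130
  5     1,687.50     1,298.8406     6,494.2028
  6    51,687.50    37,753.7418   226,522.4507
  Σ                 44,984.6150   247,458.8202
P = 44,984.6150; D_Mac = 5.50097 half-year periods = 2.75048 yrs; D_mod = 2.61019 yrs.
DV01 ≈ 2.61019 × 44,984.6150 × 0.0001 = 11.741818.

₹11.7418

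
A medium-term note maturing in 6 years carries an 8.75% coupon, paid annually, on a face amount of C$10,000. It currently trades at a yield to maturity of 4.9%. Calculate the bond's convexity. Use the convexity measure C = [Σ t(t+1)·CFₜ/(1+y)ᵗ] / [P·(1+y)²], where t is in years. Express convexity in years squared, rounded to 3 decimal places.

29.894

With y = 0.049:
  t   CF        PV=CF/(1+0.049)^t    t·PV        t(t+1)·PV
  1       875.00       834.1277       834.1277       1,668.2555
  2       875.00       795.1647     1,590.3293       4,770.9880
  3       875.00       758.0216     2,274.0648       9,096.2594
  4       875.00       722.6135     2,890.4542      14,452.2710
  5       875.00       688.8594     3,444.2972      20,665.7831
  6    10,875.00     8,161.6194    48,969.7162     342,788.0132
  Σ                 11,960.4064    60,002.9895     393,441.5701
P = 11,960.4064.
Convexity = Σ t(t+1)·PV / [P·(1+y)²] = 393,441.5701 / (11,960.4064 × 1.100401) = 29.89395.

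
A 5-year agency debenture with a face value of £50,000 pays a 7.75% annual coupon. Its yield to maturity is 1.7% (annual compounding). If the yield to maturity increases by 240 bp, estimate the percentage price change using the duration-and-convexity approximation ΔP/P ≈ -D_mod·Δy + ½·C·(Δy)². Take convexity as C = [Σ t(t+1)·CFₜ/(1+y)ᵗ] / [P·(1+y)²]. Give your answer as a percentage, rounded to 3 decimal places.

-9.720%

With y = 0.017:
  t   CF        PV=CF/(1+0.017)^t    t·PV        t(t+1)·PV
  1     3,875.00     3,810.2262     3,810.2262       7,620.4523
  2     3,875.00     3,746.5351     7,493.0701      22,479.2104
  3     3,875.00     3,683.9086    11,051.7258      44,206.9034
  4     3,875.00     3,622.3290    14,489.3161      72,446.5804
  5    53,875.00    49,520.2147   247,601.0733   1,485,606.4397
  Σ                 64,383.2135   284,445.4115   1,632,359.5861
P = 64,383.2135; D_Mac = 4.41801 yrs; D_mod = 4.34416 yrs; C = 24.51327.
Duration effect: -4.34416 × (+0.024) = -0.104260
Convexity effect: 0.5 × 24.51327 × (0.024)² = +0.0070598
ΔP/P ≈ -0.104260 + 0.0070598 = -0.097200 = -9.7200%.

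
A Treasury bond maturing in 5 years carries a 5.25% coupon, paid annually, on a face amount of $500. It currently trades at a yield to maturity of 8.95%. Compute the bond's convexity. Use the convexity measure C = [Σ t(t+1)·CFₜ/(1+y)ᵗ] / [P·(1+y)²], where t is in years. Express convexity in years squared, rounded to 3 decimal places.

With y = 0.0895:
  t   CF        PV=CF/(1+0.0895)^t    t·PV        t(t+1)·PV
  1        26.25        24.0936        24.0936          48.1872
  2        26.25        22.1144        44.2288         132.6863
  3        26.25        20.2977        60.8932         243.5728
  4        26.25        18.6303        74.5213         372.6064
  5       526.25       342.8119     1,714.0597      10,284.3581
  Σ                    427.9480     1,917.7966      11,081.4109
P = 427.9480.
Convexity = Σ t(t+1)·PV / [P·(1+y)²] = 11,081.4109 / (427.9480 × 1.187010) = 21.81472.

21.815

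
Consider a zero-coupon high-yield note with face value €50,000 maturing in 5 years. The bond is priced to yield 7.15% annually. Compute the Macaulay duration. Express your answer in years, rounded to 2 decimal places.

5.00 years

A zero-coupon bond has a single cash flow at maturity, so its Macaulay duration equals its maturity: 5 years.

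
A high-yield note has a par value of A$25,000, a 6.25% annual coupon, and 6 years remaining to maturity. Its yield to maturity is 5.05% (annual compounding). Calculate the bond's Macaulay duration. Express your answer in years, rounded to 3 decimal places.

5.211 years

Periodic yield y = 0.0505. Discount each cash flow and weight by its year:
  t   CF        PV=CF/(1+0.0505)^t    t·PV
  1     1,562.50     1,487.3870     1,487.3870
  2     1,562.50     1,415.8848     2,831.7696
  3     1,562.50     1,347.8199     4,043.4596
  4     1,562.50     1,283.0270     5,132.1080
  5     1,562.50     1,221.3489     6,106.7445
  6    26,562.50    19,764.8083   118,588.8499
  Σ                 26,520.2758   138,190.3186
Price P = Σ PV = 26,520.2758.
Macaulay duration = Σ(t·PV) / P = 138,190.3186 / 26,520.2758 = 5.21074 years.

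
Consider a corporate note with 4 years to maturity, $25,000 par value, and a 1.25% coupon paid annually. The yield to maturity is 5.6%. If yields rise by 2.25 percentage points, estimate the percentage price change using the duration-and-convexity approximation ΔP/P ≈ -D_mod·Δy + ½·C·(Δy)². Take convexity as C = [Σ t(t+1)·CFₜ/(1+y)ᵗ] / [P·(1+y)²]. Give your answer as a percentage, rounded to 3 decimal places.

-7.909%

With y = 0.056:
  t   CF        PV=CF/(1+0.056)^t    t·PV        t(t+1)·PV
  1       312.50       295.9280       295.9280         591.8561
  2       312.50       280.2349       560.4698       1,681.4093
  3       312.50       265.3739       796.1218       3,184.4872
  4    25,312.50    20,355.3872    81,421.5488     407,107.7438
  Σ                 21,196.9240    83,074.0684     412,565.4964
P = 21,196.9240; D_Mac = 3.91916 yrs; D_mod = 3.71132 yrs; C = 17.45389.
Duration effect: -3.71132 × (+0.0225) = -0.083505
Convexity effect: 0.5 × 17.45389 × (0.0225)² = +0.0044180
ΔP/P ≈ -0.083505 + 0.0044180 = -0.079087 = -7.9087%.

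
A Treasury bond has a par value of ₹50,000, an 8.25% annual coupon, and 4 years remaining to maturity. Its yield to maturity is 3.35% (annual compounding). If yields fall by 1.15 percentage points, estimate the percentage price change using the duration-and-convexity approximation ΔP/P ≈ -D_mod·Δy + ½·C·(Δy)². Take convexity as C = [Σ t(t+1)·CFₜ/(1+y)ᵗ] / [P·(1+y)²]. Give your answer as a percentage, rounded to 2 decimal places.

+4.12%

With y = 0.0335:
  t   CF        PV=CF/(1+0.0335)^t    t·PV        t(t+1)·PV
  1     4,125.00     3,991.2917     3,991.2917       7,982.5835
  2     4,125.00     3,861.9175     7,723.8350      23,171.5049
  3     4,125.00     3,736.7368    11,210.2104      44,840.8417
  4    54,125.00    47,441.2349   189,764.9397     948,824.6986
  Σ                 59,031.1810   212,690.2769   1,024,819.6287
P = 59,031.1810; D_Mac = 3.60302 yrs; D_mod = 3.48623 yrs; C = 16.25343.
Duration effect: -3.48623 × (-0.0115) = +0.040092
Convexity effect: 0.5 × 16.25343 × (-0.0115)² = +0.0010748
ΔP/P ≈ +0.040092 + 0.0010748 = +0.041166 = +4.1166%.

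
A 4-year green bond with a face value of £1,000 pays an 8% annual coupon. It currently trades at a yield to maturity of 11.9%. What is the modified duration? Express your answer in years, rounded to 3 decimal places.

Periodic yield y = 0.119. First find Macaulay duration:
  t   CF        PV=CF/(1+0.119)^t    t·PV
  1        80.00        71.4924        71.4924
  2        80.00        63.8895       127.7791
  3        80.00        57.0952       171.2857
  4     1,080.00       688.8163     2,755.2652
  Σ                    881.2935     3,125.8223
P = 881.2935; Macaulay duration = 3,125.8223 / 881.2935 = 3.54686 years.
Modified duration = D_Mac / (1 + y) = 3.54686 / 1.119 = 3.16967 years.

3.170 years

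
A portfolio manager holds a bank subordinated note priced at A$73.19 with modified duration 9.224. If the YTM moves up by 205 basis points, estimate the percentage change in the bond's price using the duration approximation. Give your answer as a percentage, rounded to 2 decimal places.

-18.91%

Duration approximation: ΔP/P ≈ -D_mod · Δy = -9.224 × (+0.0205) = -0.189092.
As a percentage: -18.9092%.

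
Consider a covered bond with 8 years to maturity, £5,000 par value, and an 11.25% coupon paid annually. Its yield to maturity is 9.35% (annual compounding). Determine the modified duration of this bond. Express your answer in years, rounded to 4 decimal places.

5.2967 years

Periodic yield y = 0.0935. First find Macaulay duration:
  t   CF        PV=CF/(1+0.0935)^t    t·PV
  1       562.50       514.4033       514.4033
  2       562.50       470.4191       940.8382
  3       562.50       430.1958     1,290.5874
  4       562.50       393.4118     1,573.6472
  5       562.50       359.7730     1,798.8651
  6       562.50       329.0105     1,974.0632
  7       562.50       300.8784     2,106.1488
  8     5,562.50     2,720.9448    21,767.5581
  Σ                  5,519.0367    31,966.1113
P = 5,519.0367; Macaulay duration = 31,966.1113 / 5,519.0367 = 5.79197 years.
Modified duration = D_Mac / (1 + y) = 5.79197 / 1.0935 = 5.29673 years.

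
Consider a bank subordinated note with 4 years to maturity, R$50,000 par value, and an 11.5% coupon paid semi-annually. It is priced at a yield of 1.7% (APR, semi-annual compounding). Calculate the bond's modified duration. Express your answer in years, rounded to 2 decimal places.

Periodic yield y = 0.0085. First find Macaulay duration:
  t   CF        PV=CF/(1+0.0085)^t    t·PV
  1     2,875.00     2,850.7685     2,850.7685
  2     2,875.00     2,826.7412     5,653.4823
  3     2,875.00     2,802.9164     8,408.7491
  4     2,875.00     2,779.2924    11,117.1696
  5     2,875.00     2,755.8675    13,779.3376
  6     2,875.00     2,732.6401    16,395.8405
  7     2,875.00     2,709.6084    18,967.2589
  8    52,875.00    49,413.2205   395,305.7641
  Σ                 68,871.0549   472,478.3705
P = 68,871.0549; Macaulay duration = 472,478.3705 / 68,871.0549 = 6.86033 half-year periods = 3.43017 years.
Modified duration = D_Mac / (1 + y) = 3.43017 / 1.0085 = 3.40126 years.

3.40 years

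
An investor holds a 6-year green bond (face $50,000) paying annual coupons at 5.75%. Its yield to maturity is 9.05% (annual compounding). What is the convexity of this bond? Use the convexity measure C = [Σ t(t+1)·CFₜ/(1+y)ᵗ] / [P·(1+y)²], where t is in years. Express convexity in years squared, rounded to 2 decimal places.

With y = 0.0905:
  t   CF        PV=CF/(1+0.0905)^t    t·PV        t(t+1)·PV
  1     2,875.00     2,636.4053     2,636.4053       5,272.8106
  2     2,875.00     2,417.6115     4,835.2230      14,505.6689
  3     2,875.00     2,216.9752     6,650.9257      26,603.7027
  4     2,875.00     2,032.9897     8,131.9586      40,659.7932
  5     2,875.00     1,864.2730     9,321.3648      55,928.1887
  6    52,875.00    31,441.0007   188,646.0045   1,320,522.0313
  Σ                 42,609.2554   220,221.8818   1,463,492.1954
P = 42,609.2554.
Convexity = Σ t(t+1)·PV / [P·(1+y)²] = 1,463,492.1954 / (42,609.2554 × 1.189190) = 28.88252.

28.88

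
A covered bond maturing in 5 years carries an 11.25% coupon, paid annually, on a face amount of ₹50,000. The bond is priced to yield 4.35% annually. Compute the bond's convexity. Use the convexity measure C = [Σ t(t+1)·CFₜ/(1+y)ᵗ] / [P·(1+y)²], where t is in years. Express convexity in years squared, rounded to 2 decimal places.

With y = 0.0435:
  t   CF        PV=CF/(1+0.0435)^t    t·PV        t(t+1)·PV
  1     5,625.00     5,390.5127     5,390.5127      10,781.0254
  2     5,625.00     5,165.8004    10,331.6008      30,994.8023
  3     5,625.00     4,950.4556    14,851.3667      59,405.4668
  4     5,625.00     4,744.0877    18,976.3510      94,881.7549
  5    55,625.00    44,958.0801   224,790.4006   1,348,742.4037
  Σ                 65,208.9365   274,340.2318   1,544,805.4531
P = 65,208.9365.
Convexity = Σ t(t+1)·PV / [P·(1+y)²] = 1,544,805.4531 / (65,208.9365 × 1.088892) = 21.75614.

21.76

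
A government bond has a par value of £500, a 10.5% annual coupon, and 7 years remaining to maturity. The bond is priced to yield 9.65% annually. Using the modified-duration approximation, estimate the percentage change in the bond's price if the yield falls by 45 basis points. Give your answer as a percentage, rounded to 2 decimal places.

+2.19%

Periodic yield y = 0.0965. Modified duration first:
  t   CF        PV=CF/(1+0.0965)^t    t·PV
  1        52.50        47.8796        47.8796
  2        52.50        43.6659        87.3317
  3        52.50        39.8229       119.4688
  4        52.50        36.3182       145.2729
  5        52.50        33.1220       165.6098
  6        52.50        30.2070       181.2420
  7       552.50       289.9158     2,029.4103
  Σ                    520.9314     2,776.2153
P = 520.9314; D_Mac = 5.32933 yrs; D_mod = 5.32933/(1+0.0965) = 4.86031 yrs.
ΔP/P ≈ -D_mod · Δy = -4.86031 × (-0.0045) = +0.021871 = +2.1871%.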